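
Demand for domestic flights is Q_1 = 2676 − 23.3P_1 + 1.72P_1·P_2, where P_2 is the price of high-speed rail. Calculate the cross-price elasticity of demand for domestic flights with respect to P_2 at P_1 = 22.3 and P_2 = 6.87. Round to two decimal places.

At P_1 = 22.3 and P_2 = 6.87: Q_1 = 2419.916.
∂Q_1/∂P_2 = 1.72P_1 = 1.72(22.3) = 38.3560.
ε = (∂Q_1/∂P_2)(P_2/Q_1) = 38.3560 × (6.87/2419.916) ≈ 0.11.

0.11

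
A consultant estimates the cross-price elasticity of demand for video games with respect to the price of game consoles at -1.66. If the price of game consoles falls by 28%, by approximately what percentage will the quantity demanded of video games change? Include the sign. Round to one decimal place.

%ΔQ ≈ ε × %ΔP of game consoles = -1.66 × (-28%) = 46.5%.
Demand for video games rises by about 46.5%.

46.5%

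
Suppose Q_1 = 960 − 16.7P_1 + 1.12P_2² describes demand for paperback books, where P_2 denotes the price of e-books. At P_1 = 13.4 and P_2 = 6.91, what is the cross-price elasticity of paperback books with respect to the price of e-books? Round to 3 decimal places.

At P_1 = 13.4 and P_2 = 6.91: Q_1 = 789.698.
∂Q_1/∂P_2 = 2.24P_2 = 2.24(6.91) = 15.4784.
ε = (∂Q_1/∂P_2)(P_2/Q_1) = 15.4784 × (6.91/789.698) ≈ 0.135.

0.135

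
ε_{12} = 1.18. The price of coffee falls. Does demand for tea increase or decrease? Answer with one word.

ε > 0 and the price of coffee falls, so the quantity of tea moves in the same direction: it decreases.

decrease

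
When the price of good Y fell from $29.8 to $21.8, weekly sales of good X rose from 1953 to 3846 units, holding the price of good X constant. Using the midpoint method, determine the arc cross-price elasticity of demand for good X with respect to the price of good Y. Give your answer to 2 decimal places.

-2.11

ΔQ_X = 3846 − 1953 = 1893; ΔP_Y = 21.8 − 29.8 = -8.
Midpoints: Q̄_X = 2899.5, P̄_Y = 25.80.
ε = (ΔQ_X/Q̄_X)/(ΔP_Y/P̄_Y) = (1893/2899.5)/(-8/25.80) ≈ -2.11.
ε < 0: good X and good Y are complements.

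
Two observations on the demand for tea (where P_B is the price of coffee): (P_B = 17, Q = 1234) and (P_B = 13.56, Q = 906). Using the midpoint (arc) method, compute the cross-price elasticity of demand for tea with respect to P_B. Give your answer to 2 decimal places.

ΔQ_A = 906 − 1234 = -328; ΔP_B = 13.56 − 17 = -3.44.
Midpoints: Q̄_A = 1070.0, P̄_B = 15.28.
ε = (ΔQ_A/Q̄_A)/(ΔP_B/P̄_B) = (-328/1070.0)/(-3.44/15.28) ≈ 1.36.
ε > 0: tea and coffee are substitutes.

1.36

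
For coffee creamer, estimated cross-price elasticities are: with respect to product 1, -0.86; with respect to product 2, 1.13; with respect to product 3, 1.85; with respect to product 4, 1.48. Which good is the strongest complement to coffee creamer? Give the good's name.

product 1

Complements have ε < 0. The most negative value is -0.86 (product 1).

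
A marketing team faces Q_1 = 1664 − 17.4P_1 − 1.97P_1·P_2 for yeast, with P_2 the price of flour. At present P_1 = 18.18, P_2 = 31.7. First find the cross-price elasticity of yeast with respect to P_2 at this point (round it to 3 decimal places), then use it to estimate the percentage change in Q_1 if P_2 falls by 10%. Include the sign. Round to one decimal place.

At P_1 = 18.18, P_2 = 31.7: Q_1 = 212.345.
∂Q_1/∂P_2 = -1.97P_1 = -35.8146.
ε = (∂Q_1/∂P_2)(P_2/Q_1) = -35.8146 × 31.7/212.345 ≈ -5.347.
%ΔQ_1 ≈ ε × %ΔP_2 = -5.347 × (-10%) = 53.5%.

53.5%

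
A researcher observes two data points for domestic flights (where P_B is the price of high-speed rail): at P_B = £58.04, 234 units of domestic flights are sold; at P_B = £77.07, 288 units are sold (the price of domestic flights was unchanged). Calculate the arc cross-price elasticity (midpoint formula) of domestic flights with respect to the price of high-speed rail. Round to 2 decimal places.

ΔQ_A = 288 − 234 = 54; ΔP_B = 77.07 − 58.04 = 19.03.
Midpoints: Q̄_A = 261.0, P̄_B = 67.55.
ε = (ΔQ_A/Q̄_A)/(ΔP_B/P̄_B) = (54/261.0)/(19.03/67.55) ≈ 0.73.
ε > 0: domestic flights and high-speed rail are substitutes.

0.73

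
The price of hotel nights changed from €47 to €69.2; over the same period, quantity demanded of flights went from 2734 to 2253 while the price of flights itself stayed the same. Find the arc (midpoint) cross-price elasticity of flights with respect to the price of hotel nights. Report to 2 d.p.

-0.50

ΔQ_A = 2253 − 2734 = -481; ΔP_B = 69.2 − 47 = 22.2.
Midpoints: Q̄_A = 2493.5, P̄_B = 58.10.
ε = (ΔQ_A/Q̄_A)/(ΔP_B/P̄_B) = (-481/2493.5)/(22.2/58.10) ≈ -0.50.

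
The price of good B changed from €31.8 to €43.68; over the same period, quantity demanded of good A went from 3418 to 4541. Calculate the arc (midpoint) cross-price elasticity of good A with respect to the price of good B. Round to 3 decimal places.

ΔQ_A = 4541 − 3418 = 1123; ΔP_B = 43.68 − 31.8 = 11.88.
Midpoints: Q̄_A = 3979.5, P̄_B = 37.74.
ε = (ΔQ_A/Q̄_A)/(ΔP_B/P̄_B) = (1123/3979.5)/(11.88/37.74) ≈ 0.896.

0.896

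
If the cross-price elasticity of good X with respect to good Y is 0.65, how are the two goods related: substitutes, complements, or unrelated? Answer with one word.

ε = 0.65 > 0, so a higher price of good Y raises demand for good X: substitutes.

substitutes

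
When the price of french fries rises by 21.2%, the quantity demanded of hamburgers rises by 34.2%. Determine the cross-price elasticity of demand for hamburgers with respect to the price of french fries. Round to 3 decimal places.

1.613

ε = (%ΔQ of hamburgers) / (%ΔP of french fries) = (34.2%) / (21.2%) ≈ 1.613.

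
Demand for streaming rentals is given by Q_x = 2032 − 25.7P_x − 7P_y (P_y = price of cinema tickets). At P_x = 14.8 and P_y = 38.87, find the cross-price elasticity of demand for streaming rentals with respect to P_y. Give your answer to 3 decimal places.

-0.197

At P_x = 14.8 and P_y = 38.87: Q_x = 1379.55.
∂Q_x/∂P_y = -7.
ε = (∂Q_x/∂P_y)(P_y/Q_x) = -7 × (38.87/1379.55) ≈ -0.197.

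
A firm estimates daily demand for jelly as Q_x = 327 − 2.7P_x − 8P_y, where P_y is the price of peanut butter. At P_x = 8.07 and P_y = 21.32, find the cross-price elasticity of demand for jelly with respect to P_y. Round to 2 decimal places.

-1.27

At P_x = 8.07 and P_y = 21.32: Q_x = 134.651.
∂Q_x/∂P_y = -8.
ε = (∂Q_x/∂P_y)(P_y/Q_x) = -8 × (21.32/134.651) ≈ -1.27.
Since ε < 0, jelly and peanut butter are complements.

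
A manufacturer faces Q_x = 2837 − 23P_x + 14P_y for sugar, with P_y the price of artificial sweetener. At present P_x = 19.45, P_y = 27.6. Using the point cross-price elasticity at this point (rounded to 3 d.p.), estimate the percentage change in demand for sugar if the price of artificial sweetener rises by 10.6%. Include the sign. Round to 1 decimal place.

At P_x = 19.45, P_y = 27.6: Q_x = 2776.05.
∂Q_x/∂P_y = 14.
ε = (∂Q_x/∂P_y)(P_y/Q_x) = 14.0000 × 27.6/2776.05 ≈ 0.139.
%ΔQ_x ≈ ε × %ΔP_y = 0.139 × (10.6%) = 1.5%.

1.5%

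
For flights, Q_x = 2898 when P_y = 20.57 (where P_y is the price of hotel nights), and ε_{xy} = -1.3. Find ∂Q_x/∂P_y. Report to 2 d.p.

ε = (∂Q_x/∂P_y)·(P_y/Q_x) ⇒ ∂Q_x/∂P_y = ε·Q_x/P_y = -1.3 × 2898/20.57 ≈ -183.15.

-183.15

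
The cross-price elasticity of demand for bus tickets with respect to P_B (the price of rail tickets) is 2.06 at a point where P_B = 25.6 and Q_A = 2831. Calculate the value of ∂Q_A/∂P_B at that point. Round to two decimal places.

227.81

ε = (∂Q_A/∂P_B)·(P_B/Q_A) ⇒ ∂Q_A/∂P_B = ε·Q_A/P_B = 2.06 × 2831/25.6 ≈ 227.81.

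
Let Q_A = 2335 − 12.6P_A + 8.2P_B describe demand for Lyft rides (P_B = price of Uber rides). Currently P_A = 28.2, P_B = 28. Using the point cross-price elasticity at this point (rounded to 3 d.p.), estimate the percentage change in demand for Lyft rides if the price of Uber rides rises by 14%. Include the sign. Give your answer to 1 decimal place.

1.5%

At P_A = 28.2, P_B = 28: Q_A = 2209.28.
∂Q_A/∂P_B = 8.2.
ε = (∂Q_A/∂P_B)(P_B/Q_A) = 8.2000 × 28/2209.28 ≈ 0.104.
%ΔQ_A ≈ ε × %ΔP_B = 0.104 × (14%) = 1.5%.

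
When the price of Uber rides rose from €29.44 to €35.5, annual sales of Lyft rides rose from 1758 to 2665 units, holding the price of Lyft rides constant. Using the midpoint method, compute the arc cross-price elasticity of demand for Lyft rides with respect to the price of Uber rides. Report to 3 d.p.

2.198

ΔQ_A = 2665 − 1758 = 907; ΔP_B = 35.5 − 29.44 = 6.06.
Midpoints: Q̄_A = 2211.5, P̄_B = 32.47.
ε = (ΔQ_A/Q̄_A)/(ΔP_B/P̄_B) = (907/2211.5)/(6.06/32.47) ≈ 2.198.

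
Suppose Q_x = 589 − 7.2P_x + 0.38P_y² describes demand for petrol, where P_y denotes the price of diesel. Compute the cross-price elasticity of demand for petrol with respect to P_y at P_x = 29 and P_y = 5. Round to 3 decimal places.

At P_x = 29 and P_y = 5: Q_x = 389.7.
∂Q_x/∂P_y = 0.76P_y = 0.76(5) = 3.8000.
ε = (∂Q_x/∂P_y)(P_y/Q_x) = 3.8000 × (5/389.7) ≈ 0.049.
ε > 0: substitutes.

0.049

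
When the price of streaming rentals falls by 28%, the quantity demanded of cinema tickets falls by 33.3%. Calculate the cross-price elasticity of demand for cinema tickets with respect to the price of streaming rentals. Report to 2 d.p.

ε = (%ΔQ of cinema tickets) / (%ΔP of streaming rentals) = (-33.3%) / (-28%) ≈ 1.19.

1.19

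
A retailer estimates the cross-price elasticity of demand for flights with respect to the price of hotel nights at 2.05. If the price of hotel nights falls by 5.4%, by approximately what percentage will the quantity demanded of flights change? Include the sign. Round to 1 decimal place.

-11.1%

%ΔQ ≈ ε × %ΔP of hotel nights = 2.05 × (-5.4%) = -11.1%.
Demand for flights falls by about 11.1%.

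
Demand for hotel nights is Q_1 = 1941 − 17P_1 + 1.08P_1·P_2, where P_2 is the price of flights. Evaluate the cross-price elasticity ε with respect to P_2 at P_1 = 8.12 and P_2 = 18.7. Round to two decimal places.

At P_1 = 8.12 and P_2 = 18.7: Q_1 = 1966.952.
∂Q_1/∂P_2 = 1.08P_1 = 1.08(8.12) = 8.7696.
ε = (∂Q_1/∂P_2)(P_2/Q_1) = 8.7696 × (18.7/1966.952) ≈ 0.08.
ε > 0: substitutes.

0.08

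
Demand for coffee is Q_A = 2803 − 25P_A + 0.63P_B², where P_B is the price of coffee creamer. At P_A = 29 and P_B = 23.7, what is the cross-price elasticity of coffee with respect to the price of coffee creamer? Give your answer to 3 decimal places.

0.291

At P_A = 29 and P_B = 23.7: Q_A = 2431.865.
∂Q_A/∂P_B = 1.26P_B = 1.26(23.7) = 29.8620.
ε = (∂Q_A/∂P_B)(P_B/Q_A) = 29.8620 × (23.7/2431.865) ≈ 0.291.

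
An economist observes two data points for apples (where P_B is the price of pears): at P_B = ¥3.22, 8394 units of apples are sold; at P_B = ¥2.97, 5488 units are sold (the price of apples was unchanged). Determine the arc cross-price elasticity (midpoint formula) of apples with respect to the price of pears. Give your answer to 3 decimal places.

5.183

ΔQ_A = 5488 − 8394 = -2906; ΔP_B = 2.97 − 3.22 = -0.25.
Midpoints: Q̄_A = 6941.0, P̄_B = 3.10.
ε = (ΔQ_A/Q̄_A)/(ΔP_B/P̄_B) = (-2906/6941.0)/(-0.25/3.10) ≈ 5.183.
ε > 0: apples and pears are substitutes.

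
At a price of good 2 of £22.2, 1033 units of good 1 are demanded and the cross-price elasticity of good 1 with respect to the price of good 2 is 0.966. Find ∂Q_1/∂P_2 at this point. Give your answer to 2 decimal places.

ε = (∂Q_1/∂P_2)·(P_2/Q_1) ⇒ ∂Q_1/∂P_2 = ε·Q_1/P_2 = 0.966 × 1033/22.2 ≈ 44.95.

44.95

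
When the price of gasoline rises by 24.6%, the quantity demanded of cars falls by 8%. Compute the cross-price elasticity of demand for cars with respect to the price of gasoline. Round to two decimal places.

ε = (%ΔQ of cars) / (%ΔP of gasoline) = (-8%) / (24.6%) ≈ -0.33.

-0.33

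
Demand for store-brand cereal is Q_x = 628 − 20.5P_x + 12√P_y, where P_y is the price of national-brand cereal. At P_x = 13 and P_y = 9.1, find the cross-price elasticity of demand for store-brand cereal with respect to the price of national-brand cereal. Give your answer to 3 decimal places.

0.046

At P_x = 13 and P_y = 9.1: Q_x = 397.699.
∂Q_x/∂P_y = 12/(2√P_y) = 12/(2√9.1) = 1.9890.
ε = (∂Q_x/∂P_y)(P_y/Q_x) = 1.9890 × (9.1/397.699) ≈ 0.046.
ε > 0: substitutes.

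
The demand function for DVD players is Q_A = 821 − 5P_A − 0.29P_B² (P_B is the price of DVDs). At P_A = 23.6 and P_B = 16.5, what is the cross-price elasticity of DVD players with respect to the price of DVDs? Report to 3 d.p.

At P_A = 23.6 and P_B = 16.5: Q_A = 624.048.
∂Q_A/∂P_B = -0.58P_B = -0.58(16.5) = -9.5700.
ε = (∂Q_A/∂P_B)(P_B/Q_A) = -9.5700 × (16.5/624.048) ≈ -0.253.

-0.253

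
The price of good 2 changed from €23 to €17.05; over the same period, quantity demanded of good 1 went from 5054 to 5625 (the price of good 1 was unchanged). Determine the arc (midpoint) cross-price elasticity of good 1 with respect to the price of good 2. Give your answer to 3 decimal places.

ΔQ_1 = 5625 − 5054 = 571; ΔP_2 = 17.05 − 23 = -5.95.
Midpoints: Q̄_1 = 5339.5, P̄_2 = 20.02.
ε = (ΔQ_1/Q̄_1)/(ΔP_2/P̄_2) = (571/5339.5)/(-5.95/20.02) ≈ -0.360.
ε < 0: good 1 and good 2 are complements.

-0.360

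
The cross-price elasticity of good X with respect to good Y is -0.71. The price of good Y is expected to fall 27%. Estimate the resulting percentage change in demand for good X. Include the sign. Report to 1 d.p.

%ΔQ ≈ ε × %ΔP of good Y = -0.71 × (-27%) = 19.2%.

19.2%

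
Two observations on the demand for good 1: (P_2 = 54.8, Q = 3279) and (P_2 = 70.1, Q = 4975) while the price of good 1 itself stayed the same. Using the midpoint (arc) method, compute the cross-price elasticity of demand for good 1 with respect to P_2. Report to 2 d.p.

1.68

ΔQ_1 = 4975 − 3279 = 1696; ΔP_2 = 70.1 − 54.8 = 15.3.
Midpoints: Q̄_1 = 4127.0, P̄_2 = 62.45.
ε = (ΔQ_1/Q̄_1)/(ΔP_2/P̄_2) = (1696/4127.0)/(15.3/62.45) ≈ 1.68.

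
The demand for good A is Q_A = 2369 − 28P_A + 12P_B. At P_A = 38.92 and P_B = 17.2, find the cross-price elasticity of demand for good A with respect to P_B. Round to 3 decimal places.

0.139

At P_A = 38.92 and P_B = 17.2: Q_A = 1485.64.
∂Q_A/∂P_B = 12.
ε = (∂Q_A/∂P_B)(P_B/Q_A) = 12 × (17.2/1485.64) ≈ 0.139.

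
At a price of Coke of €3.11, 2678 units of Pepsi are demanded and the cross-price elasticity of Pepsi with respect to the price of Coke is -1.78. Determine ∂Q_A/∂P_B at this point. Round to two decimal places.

ε = (∂Q_A/∂P_B)·(P_B/Q_A) ⇒ ∂Q_A/∂P_B = ε·Q_A/P_B = -1.78 × 2678/3.11 ≈ -1532.75.

-1532.75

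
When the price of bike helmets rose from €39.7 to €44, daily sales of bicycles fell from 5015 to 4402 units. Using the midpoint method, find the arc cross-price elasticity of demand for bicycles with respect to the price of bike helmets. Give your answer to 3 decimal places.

ΔQ_A = 4402 − 5015 = -613; ΔP_B = 44 − 39.7 = 4.3.
Midpoints: Q̄_A = 4708.5, P̄_B = 41.85.
ε = (ΔQ_A/Q̄_A)/(ΔP_B/P̄_B) = (-613/4708.5)/(4.3/41.85) ≈ -1.267.

-1.267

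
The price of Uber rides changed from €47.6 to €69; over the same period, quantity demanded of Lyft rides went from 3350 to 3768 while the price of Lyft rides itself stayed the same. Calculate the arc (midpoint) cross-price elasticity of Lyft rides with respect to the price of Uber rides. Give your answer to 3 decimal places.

0.320

ΔQ_A = 3768 − 3350 = 418; ΔP_B = 69 − 47.6 = 21.4.
Midpoints: Q̄_A = 3559.0, P̄_B = 58.30.
ε = (ΔQ_A/Q̄_A)/(ΔP_B/P̄_B) = (418/3559.0)/(21.4/58.30) ≈ 0.320.
ε > 0: Lyft rides and Uber rides are substitutes.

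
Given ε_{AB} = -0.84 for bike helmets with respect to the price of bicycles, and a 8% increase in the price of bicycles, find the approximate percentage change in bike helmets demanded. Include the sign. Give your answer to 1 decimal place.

%ΔQ ≈ ε × %ΔP of bicycles = -0.84 × (8%) = -6.7%.
Demand for bike helmets falls by about 6.7%.

-6.7%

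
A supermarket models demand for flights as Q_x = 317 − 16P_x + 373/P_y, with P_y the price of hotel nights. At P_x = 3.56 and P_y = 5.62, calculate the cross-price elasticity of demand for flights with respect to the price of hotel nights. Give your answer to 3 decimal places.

At P_x = 3.56 and P_y = 5.62: Q_x = 326.410.
∂Q_x/∂P_y = −373/P_y² = -11.8096.
ε = (∂Q_x/∂P_y)(P_y/Q_x) = -11.8096 × (5.62/326.410) ≈ -0.203.
ε < 0: complements.

-0.203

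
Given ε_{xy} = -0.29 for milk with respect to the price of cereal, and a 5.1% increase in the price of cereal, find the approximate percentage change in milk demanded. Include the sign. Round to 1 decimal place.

-1.5%

%ΔQ ≈ ε × %ΔP of cereal = -0.29 × (5.1%) = -1.5%.
Demand for milk falls by about 1.5%.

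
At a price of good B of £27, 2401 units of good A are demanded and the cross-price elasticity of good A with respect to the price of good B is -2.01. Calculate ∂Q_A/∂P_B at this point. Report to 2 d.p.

-178.74

ε = (∂Q_A/∂P_B)·(P_B/Q_A) ⇒ ∂Q_A/∂P_B = ε·Q_A/P_B = -2.01 × 2401/27 ≈ -178.74.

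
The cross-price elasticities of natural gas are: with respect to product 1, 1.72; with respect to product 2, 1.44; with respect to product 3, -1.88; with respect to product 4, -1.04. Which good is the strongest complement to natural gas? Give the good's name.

product 3

Complements have ε < 0. The most negative value is -1.88 (product 3).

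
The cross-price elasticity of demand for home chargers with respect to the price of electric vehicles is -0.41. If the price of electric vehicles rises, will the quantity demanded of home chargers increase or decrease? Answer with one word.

decrease

ε < 0 and the price of electric vehicles rises, so the quantity of home chargers moves in the opposite direction: it decreases.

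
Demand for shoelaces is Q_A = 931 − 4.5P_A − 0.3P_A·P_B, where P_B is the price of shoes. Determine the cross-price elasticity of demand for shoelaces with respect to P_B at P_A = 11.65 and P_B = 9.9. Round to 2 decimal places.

-0.04

At P_A = 11.65 and P_B = 9.9: Q_A = 843.975.
∂Q_A/∂P_B = -0.3P_A = -0.3(11.65) = -3.4950.
ε = (∂Q_A/∂P_B)(P_B/Q_A) = -3.4950 × (9.9/843.975) ≈ -0.04.
ε < 0: complements.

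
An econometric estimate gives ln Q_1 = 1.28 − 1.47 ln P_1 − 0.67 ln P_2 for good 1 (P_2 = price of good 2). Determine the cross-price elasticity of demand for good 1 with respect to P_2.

In a log-linear (constant-elasticity) demand function, the coefficient on ln P_2 is the cross-price elasticity.
ε = -0.67. Negative, so good 1 and good 2 are complements.

-0.67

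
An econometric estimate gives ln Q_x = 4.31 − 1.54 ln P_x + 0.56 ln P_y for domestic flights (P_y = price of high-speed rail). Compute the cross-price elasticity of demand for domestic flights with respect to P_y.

0.56

In a log-linear (constant-elasticity) demand function, the coefficient on ln P_y is the cross-price elasticity.
ε = 0.56. Positive, so domestic flights and high-speed rail are substitutes.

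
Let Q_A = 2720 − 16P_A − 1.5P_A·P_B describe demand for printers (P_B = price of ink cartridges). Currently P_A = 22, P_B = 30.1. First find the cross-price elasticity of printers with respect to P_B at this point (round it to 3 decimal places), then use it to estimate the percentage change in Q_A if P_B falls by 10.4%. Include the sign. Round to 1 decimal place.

7.5%

At P_A = 22, P_B = 30.1: Q_A = 1374.7.
∂Q_A/∂P_B = -1.5P_A = -33.0000.
ε = (∂Q_A/∂P_B)(P_B/Q_A) = -33.0000 × 30.1/1374.7 ≈ -0.723.
%ΔQ_A ≈ ε × %ΔP_B = -0.723 × (-10.4%) = 7.5%.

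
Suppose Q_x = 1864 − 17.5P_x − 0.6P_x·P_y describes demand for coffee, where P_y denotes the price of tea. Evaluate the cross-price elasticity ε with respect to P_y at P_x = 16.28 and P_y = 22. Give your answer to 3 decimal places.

At P_x = 16.28 and P_y = 22: Q_x = 1364.204.
∂Q_x/∂P_y = -0.6P_x = -0.6(16.28) = -9.7680.
ε = (∂Q_x/∂P_y)(P_y/Q_x) = -9.7680 × (22/1364.204) ≈ -0.158.
ε < 0: complements.

-0.158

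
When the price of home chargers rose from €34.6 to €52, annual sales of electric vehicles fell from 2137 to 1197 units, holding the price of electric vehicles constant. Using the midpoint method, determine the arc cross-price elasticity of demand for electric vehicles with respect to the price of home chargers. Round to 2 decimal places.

-1.40

ΔQ_A = 1197 − 2137 = -940; ΔP_B = 52 − 34.6 = 17.4.
Midpoints: Q̄_A = 1667.0, P̄_B = 43.30.
ε = (ΔQ_A/Q̄_A)/(ΔP_B/P̄_B) = (-940/1667.0)/(17.4/43.30) ≈ -1.40.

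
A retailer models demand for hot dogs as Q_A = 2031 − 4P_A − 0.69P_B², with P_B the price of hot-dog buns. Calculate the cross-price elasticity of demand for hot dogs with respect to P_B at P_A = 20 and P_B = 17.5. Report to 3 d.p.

-0.243

At P_A = 20 and P_B = 17.5: Q_A = 1739.688.
∂Q_A/∂P_B = -1.38P_B = -1.38(17.5) = -24.1500.
ε = (∂Q_A/∂P_B)(P_B/Q_A) = -24.1500 × (17.5/1739.688) ≈ -0.243.
ε < 0: complements.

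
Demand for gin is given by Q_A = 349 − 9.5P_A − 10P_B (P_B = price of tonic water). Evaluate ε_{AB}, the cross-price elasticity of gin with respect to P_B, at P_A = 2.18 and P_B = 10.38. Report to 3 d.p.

At P_A = 2.18 and P_B = 10.38: Q_A = 224.49.
∂Q_A/∂P_B = -10.
ε = (∂Q_A/∂P_B)(P_B/Q_A) = -10 × (10.38/224.49) ≈ -0.462.

-0.462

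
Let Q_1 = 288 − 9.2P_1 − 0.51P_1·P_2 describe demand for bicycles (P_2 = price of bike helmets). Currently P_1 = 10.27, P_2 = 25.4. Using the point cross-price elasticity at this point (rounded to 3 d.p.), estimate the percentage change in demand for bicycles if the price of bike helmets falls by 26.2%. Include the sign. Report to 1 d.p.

57.6%

At P_1 = 10.27, P_2 = 25.4: Q_1 = 60.478.
∂Q_1/∂P_2 = -0.51P_1 = -5.2377.
ε = (∂Q_1/∂P_2)(P_2/Q_1) = -5.2377 × 25.4/60.478 ≈ -2.200.
%ΔQ_1 ≈ ε × %ΔP_2 = -2.200 × (-26.2%) = 57.6%.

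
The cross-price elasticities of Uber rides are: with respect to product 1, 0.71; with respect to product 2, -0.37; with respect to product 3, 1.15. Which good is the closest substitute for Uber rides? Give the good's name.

Substitutes have ε > 0. Among the positive values, 1.15 (product 3) is largest.

product 3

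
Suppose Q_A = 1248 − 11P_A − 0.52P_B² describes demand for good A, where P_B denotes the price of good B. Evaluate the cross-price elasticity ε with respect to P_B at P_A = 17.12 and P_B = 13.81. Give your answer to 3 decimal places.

-0.206

At P_A = 17.12 and P_B = 13.81: Q_A = 960.508.
∂Q_A/∂P_B = -1.04P_B = -1.04(13.81) = -14.3624.
ε = (∂Q_A/∂P_B)(P_B/Q_A) = -14.3624 × (13.81/960.508) ≈ -0.206.
ε < 0: complements.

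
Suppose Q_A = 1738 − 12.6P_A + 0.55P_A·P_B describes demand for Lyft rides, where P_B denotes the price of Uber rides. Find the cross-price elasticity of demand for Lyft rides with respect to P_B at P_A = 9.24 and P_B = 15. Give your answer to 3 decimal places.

0.045

At P_A = 9.24 and P_B = 15: Q_A = 1697.806.
∂Q_A/∂P_B = 0.55P_A = 0.55(9.24) = 5.0820.
ε = (∂Q_A/∂P_B)(P_B/Q_A) = 5.0820 × (15/1697.806) ≈ 0.045.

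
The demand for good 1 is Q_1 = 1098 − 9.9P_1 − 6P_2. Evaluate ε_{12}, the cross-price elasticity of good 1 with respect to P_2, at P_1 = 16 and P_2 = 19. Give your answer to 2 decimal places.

At P_1 = 16 and P_2 = 19: Q_1 = 825.6.
∂Q_1/∂P_2 = -6.
ε = (∂Q_1/∂P_2)(P_2/Q_1) = -6 × (19/825.6) ≈ -0.14.

-0.14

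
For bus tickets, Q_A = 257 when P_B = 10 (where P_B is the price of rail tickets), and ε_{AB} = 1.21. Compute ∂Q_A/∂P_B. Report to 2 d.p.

31.10

ε = (∂Q_A/∂P_B)·(P_B/Q_A) ⇒ ∂Q_A/∂P_B = ε·Q_A/P_B = 1.21 × 257/10 ≈ 31.10.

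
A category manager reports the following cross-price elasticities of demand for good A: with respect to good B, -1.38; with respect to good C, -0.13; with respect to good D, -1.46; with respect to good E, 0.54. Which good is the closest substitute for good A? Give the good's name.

Substitutes have ε > 0. Among the positive values, 0.54 (good E) is largest.

good E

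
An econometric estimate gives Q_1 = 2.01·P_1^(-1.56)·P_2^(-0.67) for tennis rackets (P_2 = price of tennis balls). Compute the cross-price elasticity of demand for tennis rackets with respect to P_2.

In a log-linear (constant-elasticity) demand function, the coefficient on the exponent of P_2 is the cross-price elasticity.
ε = -0.67. Negative, so tennis rackets and tennis balls are complements.

-0.67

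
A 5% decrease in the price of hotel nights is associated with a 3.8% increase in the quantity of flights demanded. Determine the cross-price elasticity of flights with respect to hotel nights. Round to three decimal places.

-0.760

ε = (%ΔQ of flights) / (%ΔP of hotel nights) = (3.8%) / (-5%) ≈ -0.760.
Negative cross-price elasticity: complements.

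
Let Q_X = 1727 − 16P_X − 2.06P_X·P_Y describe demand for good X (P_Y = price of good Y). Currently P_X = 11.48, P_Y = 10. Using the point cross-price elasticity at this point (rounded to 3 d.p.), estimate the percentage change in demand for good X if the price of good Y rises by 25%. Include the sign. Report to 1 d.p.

At P_X = 11.48, P_Y = 10: Q_X = 1306.832.
∂Q_X/∂P_Y = -2.06P_X = -23.6488.
ε = (∂Q_X/∂P_Y)(P_Y/Q_X) = -23.6488 × 10/1306.832 ≈ -0.181.
%ΔQ_X ≈ ε × %ΔP_Y = -0.181 × (25%) = -4.5%.

-4.5%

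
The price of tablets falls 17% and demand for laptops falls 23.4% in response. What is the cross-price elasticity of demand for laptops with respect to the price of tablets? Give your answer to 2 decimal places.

1.38

ε = (%ΔQ of laptops) / (%ΔP of tablets) = (-23.4%) / (-17%) ≈ 1.38.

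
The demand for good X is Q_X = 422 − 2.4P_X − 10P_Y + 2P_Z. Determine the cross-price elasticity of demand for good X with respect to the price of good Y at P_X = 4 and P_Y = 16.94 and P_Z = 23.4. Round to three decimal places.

At P_X = 4 and P_Y = 16.94 and P_Z = 23.4: Q_X = 289.8.
∂Q_X/∂P_Y = -10.
ε = (∂Q_X/∂P_Y)(P_Y/Q_X) = -10 × (16.94/289.8) ≈ -0.585.

-0.585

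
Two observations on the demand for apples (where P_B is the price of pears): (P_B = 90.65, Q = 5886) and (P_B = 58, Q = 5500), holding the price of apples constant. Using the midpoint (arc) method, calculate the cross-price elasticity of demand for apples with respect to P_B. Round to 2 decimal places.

ΔQ_A = 5500 − 5886 = -386; ΔP_B = 58 − 90.65 = -32.65.
Midpoints: Q̄_A = 5693.0, P̄_B = 74.33.
ε = (ΔQ_A/Q̄_A)/(ΔP_B/P̄_B) = (-386/5693.0)/(-32.65/74.33) ≈ 0.15.

0.15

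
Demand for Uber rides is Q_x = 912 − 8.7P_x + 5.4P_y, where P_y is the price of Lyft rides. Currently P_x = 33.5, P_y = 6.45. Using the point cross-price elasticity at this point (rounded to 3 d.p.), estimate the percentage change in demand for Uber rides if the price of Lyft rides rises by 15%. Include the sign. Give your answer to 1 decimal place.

At P_x = 33.5, P_y = 6.45: Q_x = 655.38.
∂Q_x/∂P_y = 5.4.
ε = (∂Q_x/∂P_y)(P_y/Q_x) = 5.4000 × 6.45/655.38 ≈ 0.053.
%ΔQ_x ≈ ε × %ΔP_y = 0.053 × (15%) = 0.8%.

0.8%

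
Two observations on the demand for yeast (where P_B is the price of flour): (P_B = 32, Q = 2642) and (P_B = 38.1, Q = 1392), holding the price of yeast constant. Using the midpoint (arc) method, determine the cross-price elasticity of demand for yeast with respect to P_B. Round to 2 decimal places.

ΔQ_A = 1392 − 2642 = -1250; ΔP_B = 38.1 − 32 = 6.1.
Midpoints: Q̄_A = 2017.0, P̄_B = 35.05.
ε = (ΔQ_A/Q̄_A)/(ΔP_B/P̄_B) = (-1250/2017.0)/(6.1/35.05) ≈ -3.56.
ε < 0: yeast and flour are complements.

-3.56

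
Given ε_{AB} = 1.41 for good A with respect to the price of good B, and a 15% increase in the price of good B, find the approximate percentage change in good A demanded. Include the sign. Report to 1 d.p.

21.2%

%ΔQ ≈ ε × %ΔP of good B = 1.41 × (15%) = 21.2%.
Demand for good A rises by about 21.2%.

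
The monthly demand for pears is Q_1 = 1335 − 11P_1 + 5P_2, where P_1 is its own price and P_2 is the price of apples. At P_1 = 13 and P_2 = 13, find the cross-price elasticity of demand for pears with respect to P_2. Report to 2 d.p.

0.05

At P_1 = 13 and P_2 = 13: Q_1 = 1257.
∂Q_1/∂P_2 = 5.
ε = (∂Q_1/∂P_2)(P_2/Q_1) = 5 × (13/1257) ≈ 0.05.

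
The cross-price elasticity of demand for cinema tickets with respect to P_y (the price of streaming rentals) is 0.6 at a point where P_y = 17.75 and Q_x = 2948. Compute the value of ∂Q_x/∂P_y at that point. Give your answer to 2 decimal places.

ε = (∂Q_x/∂P_y)·(P_y/Q_x) ⇒ ∂Q_x/∂P_y = ε·Q_x/P_y = 0.6 × 2948/17.75 ≈ 99.65.

99.65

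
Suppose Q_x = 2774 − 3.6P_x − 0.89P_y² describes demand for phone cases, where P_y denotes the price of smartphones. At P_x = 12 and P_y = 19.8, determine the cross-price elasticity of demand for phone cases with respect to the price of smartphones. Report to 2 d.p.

-0.29

At P_x = 12 and P_y = 19.8: Q_x = 2381.884.
∂Q_x/∂P_y = -1.78P_y = -1.78(19.8) = -35.2440.
ε = (∂Q_x/∂P_y)(P_y/Q_x) = -35.2440 × (19.8/2381.884) ≈ -0.29.
ε < 0: complements.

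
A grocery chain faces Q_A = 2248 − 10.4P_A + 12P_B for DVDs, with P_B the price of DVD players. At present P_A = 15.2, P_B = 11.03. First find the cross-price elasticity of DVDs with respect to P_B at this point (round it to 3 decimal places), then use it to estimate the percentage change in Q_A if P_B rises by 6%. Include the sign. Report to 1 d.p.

0.4%

At P_A = 15.2, P_B = 11.03: Q_A = 2222.28.
∂Q_A/∂P_B = 12.
ε = (∂Q_A/∂P_B)(P_B/Q_A) = 12.0000 × 11.03/2222.28 ≈ 0.060.
%ΔQ_A ≈ ε × %ΔP_B = 0.060 × (6%) = 0.4%.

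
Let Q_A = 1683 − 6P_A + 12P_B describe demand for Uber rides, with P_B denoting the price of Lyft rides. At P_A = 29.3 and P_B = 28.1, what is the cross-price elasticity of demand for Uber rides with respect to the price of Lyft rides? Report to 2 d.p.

At P_A = 29.3 and P_B = 28.1: Q_A = 1844.4.
∂Q_A/∂P_B = 12.
ε = (∂Q_A/∂P_B)(P_B/Q_A) = 12 × (28.1/1844.4) ≈ 0.18.
Since ε > 0, Uber rides and Lyft rides are substitutes.

0.18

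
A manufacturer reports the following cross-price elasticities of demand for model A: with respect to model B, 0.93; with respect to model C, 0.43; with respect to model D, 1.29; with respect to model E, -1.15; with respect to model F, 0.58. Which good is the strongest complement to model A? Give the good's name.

Complements have ε < 0. The most negative value is -1.15 (model E).

model E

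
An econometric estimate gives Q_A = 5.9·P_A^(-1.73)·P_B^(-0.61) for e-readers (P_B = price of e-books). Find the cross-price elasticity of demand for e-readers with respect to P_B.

-0.61

In a log-linear (constant-elasticity) demand function, the coefficient on the exponent of P_B is the cross-price elasticity.
ε = -0.61. Negative, so e-readers and e-books are complements.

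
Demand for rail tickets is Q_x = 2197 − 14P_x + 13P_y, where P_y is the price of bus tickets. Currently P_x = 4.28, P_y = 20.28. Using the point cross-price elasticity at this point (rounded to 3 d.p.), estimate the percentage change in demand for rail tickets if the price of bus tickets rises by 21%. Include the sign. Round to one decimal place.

At P_x = 4.28, P_y = 20.28: Q_x = 2400.72.
∂Q_x/∂P_y = 13.
ε = (∂Q_x/∂P_y)(P_y/Q_x) = 13.0000 × 20.28/2400.72 ≈ 0.110.
%ΔQ_x ≈ ε × %ΔP_y = 0.110 × (21%) = 2.3%.

2.3%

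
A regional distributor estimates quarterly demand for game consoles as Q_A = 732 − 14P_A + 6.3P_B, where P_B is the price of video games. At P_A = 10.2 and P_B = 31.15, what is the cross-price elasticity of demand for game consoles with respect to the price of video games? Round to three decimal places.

0.250

At P_A = 10.2 and P_B = 31.15: Q_A = 785.445.
∂Q_A/∂P_B = 6.3.
ε = (∂Q_A/∂P_B)(P_B/Q_A) = 6.3 × (31.15/785.445) ≈ 0.250.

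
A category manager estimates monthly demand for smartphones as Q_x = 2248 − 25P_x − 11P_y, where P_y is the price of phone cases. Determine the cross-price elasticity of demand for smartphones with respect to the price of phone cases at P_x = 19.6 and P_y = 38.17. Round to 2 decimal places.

-0.31

At P_x = 19.6 and P_y = 38.17: Q_x = 1338.13.
∂Q_x/∂P_y = -11.
ε = (∂Q_x/∂P_y)(P_y/Q_x) = -11 × (38.17/1338.13) ≈ -0.31.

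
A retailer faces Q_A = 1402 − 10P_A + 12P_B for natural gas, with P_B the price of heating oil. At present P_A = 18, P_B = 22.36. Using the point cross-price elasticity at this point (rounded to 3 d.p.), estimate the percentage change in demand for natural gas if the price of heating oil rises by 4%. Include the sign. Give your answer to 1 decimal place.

At P_A = 18, P_B = 22.36: Q_A = 1490.32.
∂Q_A/∂P_B = 12.
ε = (∂Q_A/∂P_B)(P_B/Q_A) = 12.0000 × 22.36/1490.32 ≈ 0.180.
%ΔQ_A ≈ ε × %ΔP_B = 0.180 × (4%) = 0.7%.

0.7%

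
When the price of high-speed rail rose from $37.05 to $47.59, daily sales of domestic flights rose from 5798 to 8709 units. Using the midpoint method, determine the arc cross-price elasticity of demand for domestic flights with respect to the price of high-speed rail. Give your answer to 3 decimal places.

1.611

ΔQ_A = 8709 − 5798 = 2911; ΔP_B = 47.59 − 37.05 = 10.54.
Midpoints: Q̄_A = 7253.5, P̄_B = 42.32.
ε = (ΔQ_A/Q̄_A)/(ΔP_B/P̄_B) = (2911/7253.5)/(10.54/42.32) ≈ 1.611.
ε > 0: domestic flights and high-speed rail are substitutes.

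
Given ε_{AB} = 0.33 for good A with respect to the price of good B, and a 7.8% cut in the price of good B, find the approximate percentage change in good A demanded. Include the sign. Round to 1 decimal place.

%ΔQ ≈ ε × %ΔP of good B = 0.33 × (-7.8%) = -2.6%.

-2.6%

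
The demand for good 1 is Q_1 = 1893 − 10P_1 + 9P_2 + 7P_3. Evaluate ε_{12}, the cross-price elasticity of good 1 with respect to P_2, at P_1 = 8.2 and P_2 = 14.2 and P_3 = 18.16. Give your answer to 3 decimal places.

At P_1 = 8.2 and P_2 = 14.2 and P_3 = 18.16: Q_1 = 2065.92.
∂Q_1/∂P_2 = 9.
ε = (∂Q_1/∂P_2)(P_2/Q_1) = 9 × (14.2/2065.92) ≈ 0.062.
Since ε > 0, good 1 and good 2 are substitutes.

0.062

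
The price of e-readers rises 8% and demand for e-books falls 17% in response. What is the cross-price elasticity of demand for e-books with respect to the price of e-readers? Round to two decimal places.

-2.13

ε = (%ΔQ of e-books) / (%ΔP of e-readers) = (-17%) / (8%) ≈ -2.13.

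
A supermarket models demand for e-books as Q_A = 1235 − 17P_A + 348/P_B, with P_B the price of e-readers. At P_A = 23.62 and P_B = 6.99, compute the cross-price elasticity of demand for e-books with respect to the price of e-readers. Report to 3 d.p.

-0.056

At P_A = 23.62 and P_B = 6.99: Q_A = 883.245.
∂Q_A/∂P_B = −348/P_B² = -7.1224.
ε = (∂Q_A/∂P_B)(P_B/Q_A) = -7.1224 × (6.99/883.245) ≈ -0.056.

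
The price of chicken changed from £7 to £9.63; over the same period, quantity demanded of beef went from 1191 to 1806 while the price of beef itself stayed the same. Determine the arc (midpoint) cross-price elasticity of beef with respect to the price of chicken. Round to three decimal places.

1.298

ΔQ_A = 1806 − 1191 = 615; ΔP_B = 9.63 − 7 = 2.63.
Midpoints: Q̄_A = 1498.5, P̄_B = 8.32.
ε = (ΔQ_A/Q̄_A)/(ΔP_B/P̄_B) = (615/1498.5)/(2.63/8.32) ≈ 1.298.
ε > 0: beef and chicken are substitutes.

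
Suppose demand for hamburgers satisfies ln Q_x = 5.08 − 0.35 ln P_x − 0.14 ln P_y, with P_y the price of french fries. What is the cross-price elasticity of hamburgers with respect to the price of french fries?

-0.14

In a log-linear (constant-elasticity) demand function, the coefficient on ln P_y is the cross-price elasticity.
ε = -0.14. Negative, so hamburgers and french fries are complements.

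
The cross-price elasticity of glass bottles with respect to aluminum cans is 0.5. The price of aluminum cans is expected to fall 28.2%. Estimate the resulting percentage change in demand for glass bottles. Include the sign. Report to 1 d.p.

%ΔQ ≈ ε × %ΔP of aluminum cans = 0.5 × (-28.2%) = -14.1%.

-14.1%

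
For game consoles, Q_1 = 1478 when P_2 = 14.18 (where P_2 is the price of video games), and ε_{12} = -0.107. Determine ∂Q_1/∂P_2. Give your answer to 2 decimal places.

-11.15

ε = (∂Q_1/∂P_2)·(P_2/Q_1) ⇒ ∂Q_1/∂P_2 = ε·Q_1/P_2 = -0.107 × 1478/14.18 ≈ -11.15.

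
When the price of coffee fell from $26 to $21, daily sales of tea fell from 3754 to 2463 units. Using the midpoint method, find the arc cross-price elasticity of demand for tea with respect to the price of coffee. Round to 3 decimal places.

ΔQ_A = 2463 − 3754 = -1291; ΔP_B = 21 − 26 = -5.
Midpoints: Q̄_A = 3108.5, P̄_B = 23.50.
ε = (ΔQ_A/Q̄_A)/(ΔP_B/P̄_B) = (-1291/3108.5)/(-5/23.50) ≈ 1.952.
ε > 0: tea and coffee are substitutes.

1.952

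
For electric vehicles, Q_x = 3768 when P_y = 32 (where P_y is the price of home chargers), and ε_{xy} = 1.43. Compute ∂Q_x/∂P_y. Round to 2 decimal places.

168.38

ε = (∂Q_x/∂P_y)·(P_y/Q_x) ⇒ ∂Q_x/∂P_y = ε·Q_x/P_y = 1.43 × 3768/32 ≈ 168.38.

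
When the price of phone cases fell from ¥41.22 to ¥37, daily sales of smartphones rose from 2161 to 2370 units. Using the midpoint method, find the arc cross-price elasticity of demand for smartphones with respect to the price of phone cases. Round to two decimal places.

-0.85

ΔQ_A = 2370 − 2161 = 209; ΔP_B = 37 − 41.22 = -4.22.
Midpoints: Q̄_A = 2265.5, P̄_B = 39.11.
ε = (ΔQ_A/Q̄_A)/(ΔP_B/P̄_B) = (209/2265.5)/(-4.22/39.11) ≈ -0.85.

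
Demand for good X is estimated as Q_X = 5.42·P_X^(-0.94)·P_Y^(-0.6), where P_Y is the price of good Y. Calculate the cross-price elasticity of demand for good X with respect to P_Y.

-0.60

In a log-linear (constant-elasticity) demand function, the coefficient on the exponent of P_Y is the cross-price elasticity.
ε = -0.60. Negative, so good X and good Y are complements.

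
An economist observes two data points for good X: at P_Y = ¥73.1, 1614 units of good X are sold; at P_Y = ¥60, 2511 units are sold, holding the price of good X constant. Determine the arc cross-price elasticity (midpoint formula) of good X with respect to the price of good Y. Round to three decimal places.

ΔQ_X = 2511 − 1614 = 897; ΔP_Y = 60 − 73.1 = -13.1.
Midpoints: Q̄_X = 2062.5, P̄_Y = 66.55.
ε = (ΔQ_X/Q̄_X)/(ΔP_Y/P̄_Y) = (897/2062.5)/(-13.1/66.55) ≈ -2.209.

-2.209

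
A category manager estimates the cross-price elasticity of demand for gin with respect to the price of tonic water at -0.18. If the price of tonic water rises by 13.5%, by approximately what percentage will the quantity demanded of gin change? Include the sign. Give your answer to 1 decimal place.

%ΔQ ≈ ε × %ΔP of tonic water = -0.18 × (13.5%) = -2.4%.

-2.4%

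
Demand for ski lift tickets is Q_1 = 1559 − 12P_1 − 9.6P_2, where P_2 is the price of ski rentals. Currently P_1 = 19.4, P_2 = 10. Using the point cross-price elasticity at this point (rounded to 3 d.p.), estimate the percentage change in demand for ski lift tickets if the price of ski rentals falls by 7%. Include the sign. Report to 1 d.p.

At P_1 = 19.4, P_2 = 10: Q_1 = 1230.2.
∂Q_1/∂P_2 = -9.6.
ε = (∂Q_1/∂P_2)(P_2/Q_1) = -9.6000 × 10/1230.2 ≈ -0.078.
%ΔQ_1 ≈ ε × %ΔP_2 = -0.078 × (-7%) = 0.5%.

0.5%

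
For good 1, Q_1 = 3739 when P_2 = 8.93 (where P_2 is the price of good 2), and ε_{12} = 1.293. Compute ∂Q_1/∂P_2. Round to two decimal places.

541.38

ε = (∂Q_1/∂P_2)·(P_2/Q_1) ⇒ ∂Q_1/∂P_2 = ε·Q_1/P_2 = 1.293 × 3739/8.93 ≈ 541.38.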